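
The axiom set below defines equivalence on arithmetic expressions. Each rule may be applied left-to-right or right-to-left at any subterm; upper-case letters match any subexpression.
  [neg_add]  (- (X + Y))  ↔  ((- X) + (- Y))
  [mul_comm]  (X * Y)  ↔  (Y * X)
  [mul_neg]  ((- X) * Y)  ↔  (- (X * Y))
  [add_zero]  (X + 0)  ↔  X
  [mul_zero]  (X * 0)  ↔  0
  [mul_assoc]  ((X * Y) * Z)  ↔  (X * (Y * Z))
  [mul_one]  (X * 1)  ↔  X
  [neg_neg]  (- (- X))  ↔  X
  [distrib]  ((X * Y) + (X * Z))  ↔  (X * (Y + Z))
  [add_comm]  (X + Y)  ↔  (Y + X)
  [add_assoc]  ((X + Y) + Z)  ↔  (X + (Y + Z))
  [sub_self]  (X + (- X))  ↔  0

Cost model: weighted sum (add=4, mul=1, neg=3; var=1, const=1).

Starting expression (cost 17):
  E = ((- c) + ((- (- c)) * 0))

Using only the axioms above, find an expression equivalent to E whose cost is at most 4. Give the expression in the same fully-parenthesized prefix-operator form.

(- c)   [cost 4]

step 1: neg_neg (→) rewrites (- (- c)) into c, now ((- c) + (c * 0))
step 2: mul_zero (→) rewrites (c * 0) into 0, now ((- c) + 0)
step 3: add_zero (→) rewrites ((- c) + 0) into (- c), reaching cost 4 (bound 4)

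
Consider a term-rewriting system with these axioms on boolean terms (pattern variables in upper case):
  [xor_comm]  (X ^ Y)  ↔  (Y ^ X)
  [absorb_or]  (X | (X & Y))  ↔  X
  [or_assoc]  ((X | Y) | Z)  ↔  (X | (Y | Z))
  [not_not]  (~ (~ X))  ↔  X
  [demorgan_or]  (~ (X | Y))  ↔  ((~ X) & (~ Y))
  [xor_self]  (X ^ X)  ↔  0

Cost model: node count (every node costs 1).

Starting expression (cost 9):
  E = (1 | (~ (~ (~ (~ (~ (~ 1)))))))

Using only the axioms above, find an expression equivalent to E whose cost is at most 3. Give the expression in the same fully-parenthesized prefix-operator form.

(1 | 1)   [cost 3]

(1) (~ (~ (~ (~ 1))))  =[not_not →]=  (~ (~ 1))    ⊢ (1 | (~ (~ (~ (~ 1)))))
(2) (~ (~ 1))  =[not_not →]=  1    ⊢ (1 | (~ (~ 1)))
(3) (~ (~ 1))  =[not_not →]=  1    ⊢ cost 3, within 3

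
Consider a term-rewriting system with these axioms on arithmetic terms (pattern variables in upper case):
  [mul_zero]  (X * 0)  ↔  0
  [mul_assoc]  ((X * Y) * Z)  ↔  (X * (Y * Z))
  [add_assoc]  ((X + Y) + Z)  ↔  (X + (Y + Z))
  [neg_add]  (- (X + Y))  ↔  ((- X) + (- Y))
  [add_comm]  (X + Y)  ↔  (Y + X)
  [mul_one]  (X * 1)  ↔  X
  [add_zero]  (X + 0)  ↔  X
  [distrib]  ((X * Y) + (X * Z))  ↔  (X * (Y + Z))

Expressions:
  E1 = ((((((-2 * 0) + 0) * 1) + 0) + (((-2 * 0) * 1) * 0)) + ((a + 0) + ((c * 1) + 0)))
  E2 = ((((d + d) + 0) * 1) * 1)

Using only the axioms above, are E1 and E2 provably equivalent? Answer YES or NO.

All listed rules preserve value, hence provable equivalence implies equal values everywhere; look for a separating assignment.
a=0, c=0, d=1 gives E1 ↦ 0, E2 ↦ 2; values differ ⇒ not provably equivalent.

NO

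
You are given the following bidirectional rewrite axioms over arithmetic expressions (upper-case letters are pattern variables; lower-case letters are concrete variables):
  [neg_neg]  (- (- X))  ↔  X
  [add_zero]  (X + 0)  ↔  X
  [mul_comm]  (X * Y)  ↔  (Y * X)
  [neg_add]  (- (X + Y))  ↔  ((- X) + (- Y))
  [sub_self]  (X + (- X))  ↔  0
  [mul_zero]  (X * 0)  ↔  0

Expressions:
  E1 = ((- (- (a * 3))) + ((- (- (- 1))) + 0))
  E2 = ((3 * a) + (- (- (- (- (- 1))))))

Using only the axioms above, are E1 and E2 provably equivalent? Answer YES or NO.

YES

1. [add_zero →] ((- (- (- 1))) + 0)  →  (- (- (- 1)));  E1 = ((- (- (a * 3))) + (- (- (- 1))))
2. [neg_neg →] (- (- (- 1)))  →  (- 1);  E1 = ((- (- (a * 3))) + (- 1))
3. [neg_neg →] (- (- (a * 3)))  →  (a * 3);  E1 = ((a * 3) + (- 1))
4. [neg_neg ←] (- 1)  →  (- (- (- 1)));  E1 = ((a * 3) + (- (- (- 1))))
5. [mul_comm →] (a * 3)  →  (3 * a);  E1 = ((3 * a) + (- (- (- 1))))
6. [neg_neg ←] (- (- (- 1)))  →  (- (- (- (- (- 1)))));  this is E2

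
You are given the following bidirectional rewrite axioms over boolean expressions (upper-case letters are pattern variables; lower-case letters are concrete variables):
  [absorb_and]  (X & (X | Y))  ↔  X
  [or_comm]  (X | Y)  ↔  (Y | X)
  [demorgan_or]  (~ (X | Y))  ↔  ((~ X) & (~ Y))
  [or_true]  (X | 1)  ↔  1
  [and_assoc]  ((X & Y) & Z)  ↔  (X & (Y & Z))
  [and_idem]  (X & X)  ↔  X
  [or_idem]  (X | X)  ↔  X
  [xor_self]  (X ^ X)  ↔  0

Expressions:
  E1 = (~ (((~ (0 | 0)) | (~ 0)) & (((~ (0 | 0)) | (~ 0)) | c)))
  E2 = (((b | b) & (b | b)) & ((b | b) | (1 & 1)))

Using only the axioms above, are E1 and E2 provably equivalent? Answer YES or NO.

NO

The axioms are sound identities: if E1 ↔* E2 then E1 and E2 evaluate identically under any assignment.
Under b=1, c=0: E1 evaluates to 0, E2 to 1. Distinct ⇒ no rewrite sequence connects them.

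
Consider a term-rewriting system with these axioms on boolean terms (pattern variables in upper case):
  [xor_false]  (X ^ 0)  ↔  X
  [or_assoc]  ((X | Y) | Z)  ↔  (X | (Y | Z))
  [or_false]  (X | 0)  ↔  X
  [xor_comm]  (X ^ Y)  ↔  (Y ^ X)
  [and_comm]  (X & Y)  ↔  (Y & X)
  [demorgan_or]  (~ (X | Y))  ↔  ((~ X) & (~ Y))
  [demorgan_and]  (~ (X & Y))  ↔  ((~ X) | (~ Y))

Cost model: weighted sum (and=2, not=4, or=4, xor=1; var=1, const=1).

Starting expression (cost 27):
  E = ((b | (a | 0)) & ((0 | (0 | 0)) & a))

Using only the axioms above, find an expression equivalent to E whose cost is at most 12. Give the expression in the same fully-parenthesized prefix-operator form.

((b | a) & (0 & a))   [cost 12]

step 1: or_false (→) rewrites (a | 0) into a, now ((b | a) & ((0 | (0 | 0)) & a))
step 2: or_false (→) rewrites (0 | 0) into 0, now ((b | a) & ((0 | 0) & a))
step 3: or_false (→) rewrites (0 | 0) into 0, reaching cost 12 (bound 12)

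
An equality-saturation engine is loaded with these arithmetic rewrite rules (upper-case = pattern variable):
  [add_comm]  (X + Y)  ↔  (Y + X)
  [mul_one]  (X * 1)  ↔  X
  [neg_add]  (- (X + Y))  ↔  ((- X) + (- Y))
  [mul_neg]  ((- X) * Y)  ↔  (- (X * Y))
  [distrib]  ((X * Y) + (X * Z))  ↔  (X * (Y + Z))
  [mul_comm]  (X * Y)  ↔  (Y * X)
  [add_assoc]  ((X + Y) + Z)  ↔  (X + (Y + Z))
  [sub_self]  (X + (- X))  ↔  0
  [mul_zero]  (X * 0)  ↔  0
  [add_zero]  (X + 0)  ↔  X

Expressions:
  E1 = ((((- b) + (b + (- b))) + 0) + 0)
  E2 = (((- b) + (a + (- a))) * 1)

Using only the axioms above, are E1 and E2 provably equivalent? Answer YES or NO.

YES

step 1: sub_self (→) rewrites (b + (- b)) into 0, now ((((- b) + 0) + 0) + 0)
step 2: add_zero (→) rewrites (((- b) + 0) + 0) into ((- b) + 0), now (((- b) + 0) + 0)
step 3: add_zero (→) rewrites (((- b) + 0) + 0) into ((- b) + 0)
step 4: add_zero (→) rewrites ((- b) + 0) into (- b)
step 5: mul_one (←) rewrites (- b) into ((- b) * 1)
step 6: add_zero (←) rewrites (- b) into ((- b) + 0), now (((- b) + 0) * 1)
step 7: sub_self (←) rewrites 0 into (a + (- a)), which is E2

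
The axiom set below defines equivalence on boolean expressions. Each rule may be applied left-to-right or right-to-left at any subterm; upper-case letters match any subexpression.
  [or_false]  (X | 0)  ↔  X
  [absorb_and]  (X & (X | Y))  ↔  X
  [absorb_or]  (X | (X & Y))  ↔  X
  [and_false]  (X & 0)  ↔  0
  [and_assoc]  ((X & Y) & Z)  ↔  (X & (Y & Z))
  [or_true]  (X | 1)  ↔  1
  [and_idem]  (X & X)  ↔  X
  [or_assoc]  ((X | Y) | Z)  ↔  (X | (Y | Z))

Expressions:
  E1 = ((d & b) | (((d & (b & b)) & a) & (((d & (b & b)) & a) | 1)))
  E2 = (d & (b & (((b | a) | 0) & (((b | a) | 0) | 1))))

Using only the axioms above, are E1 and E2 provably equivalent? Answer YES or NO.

step 1: absorb_and (→) rewrites (((d & (b & b)) & a) & (((d & (b & b)) & a) | 1)) into ((d & (b & b)) & a), now ((d & b) | ((d & (b & b)) & a))
step 2: and_idem (→) rewrites (b & b) into b, now ((d & b) | ((d & b) & a))
step 3: absorb_or (→) rewrites ((d & b) | ((d & b) & a)) into (d & b)
step 4: absorb_and (←) rewrites b into (b & (b | a)), now (d & (b & (b | a)))
step 5: or_false (←) rewrites (b | a) into ((b | a) | 0), now (d & (b & ((b | a) | 0)))
step 6: absorb_and (←) rewrites ((b | a) | 0) into (((b | a) | 0) & (((b | a) | 0) | 1)), which is E2

YES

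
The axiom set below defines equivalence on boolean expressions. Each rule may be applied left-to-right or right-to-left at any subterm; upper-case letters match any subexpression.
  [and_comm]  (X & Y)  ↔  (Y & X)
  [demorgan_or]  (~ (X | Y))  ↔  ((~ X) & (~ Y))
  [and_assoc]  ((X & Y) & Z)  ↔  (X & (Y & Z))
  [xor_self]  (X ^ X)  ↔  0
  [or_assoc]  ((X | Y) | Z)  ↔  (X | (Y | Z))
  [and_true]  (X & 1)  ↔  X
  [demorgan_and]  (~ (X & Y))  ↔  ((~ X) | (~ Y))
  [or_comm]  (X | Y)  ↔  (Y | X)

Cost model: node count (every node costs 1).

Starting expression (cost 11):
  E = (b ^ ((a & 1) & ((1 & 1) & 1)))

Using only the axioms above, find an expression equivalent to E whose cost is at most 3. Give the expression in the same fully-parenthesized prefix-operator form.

(b ^ a)   [cost 3]

1. [and_true →] (1 & 1)  →  1;  E = (b ^ ((a & 1) & (1 & 1)))
2. [and_true →] (1 & 1)  →  1;  E = (b ^ ((a & 1) & 1))
3. [and_assoc →] ((a & 1) & 1)  →  (a & (1 & 1));  E = (b ^ (a & (1 & 1)))
4. [and_true →] (1 & 1)  →  1;  E = (b ^ (a & 1))
5. [and_true →] (a & 1)  →  a;  cost 3 ≤ 3, done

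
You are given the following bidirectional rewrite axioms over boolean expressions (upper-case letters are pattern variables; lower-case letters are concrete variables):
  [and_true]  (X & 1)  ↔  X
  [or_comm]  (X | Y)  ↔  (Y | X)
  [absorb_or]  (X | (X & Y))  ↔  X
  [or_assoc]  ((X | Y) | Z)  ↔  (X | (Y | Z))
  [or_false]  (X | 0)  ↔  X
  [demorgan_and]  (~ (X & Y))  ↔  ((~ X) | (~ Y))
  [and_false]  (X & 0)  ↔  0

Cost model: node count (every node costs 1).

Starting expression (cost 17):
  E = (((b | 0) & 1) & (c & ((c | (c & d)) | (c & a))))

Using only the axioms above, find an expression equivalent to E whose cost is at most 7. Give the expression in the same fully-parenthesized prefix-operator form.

((b | 0) & (c & c))   [cost 7]

(1) (c | (c & d))  =[absorb_or →]=  c    ⊢ (((b | 0) & 1) & (c & (c | (c & a))))
(2) (c | (c & a))  =[absorb_or →]=  c    ⊢ (((b | 0) & 1) & (c & c))
(3) ((b | 0) & 1)  =[and_true →]=  (b | 0)    ⊢ cost 7, within 7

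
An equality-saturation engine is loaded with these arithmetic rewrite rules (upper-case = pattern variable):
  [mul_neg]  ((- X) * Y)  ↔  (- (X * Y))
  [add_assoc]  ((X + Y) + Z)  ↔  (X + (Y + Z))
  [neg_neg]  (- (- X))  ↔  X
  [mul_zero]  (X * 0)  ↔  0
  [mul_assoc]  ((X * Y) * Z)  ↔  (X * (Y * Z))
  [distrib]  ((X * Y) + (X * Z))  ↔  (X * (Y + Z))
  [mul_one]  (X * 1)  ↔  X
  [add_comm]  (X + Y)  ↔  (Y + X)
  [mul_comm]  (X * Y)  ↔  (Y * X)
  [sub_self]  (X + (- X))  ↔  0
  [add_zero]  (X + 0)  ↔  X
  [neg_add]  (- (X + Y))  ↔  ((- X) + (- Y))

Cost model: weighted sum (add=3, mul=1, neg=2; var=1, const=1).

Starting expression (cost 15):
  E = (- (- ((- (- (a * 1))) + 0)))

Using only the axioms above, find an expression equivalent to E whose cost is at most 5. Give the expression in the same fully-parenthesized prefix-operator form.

1. [neg_neg →] (- (- ((- (- (a * 1))) + 0)))  →  ((- (- (a * 1))) + 0)
2. [neg_neg →] (- (- (a * 1)))  →  (a * 1);  E = ((a * 1) + 0)
3. [mul_one →] (a * 1)  →  a;  cost 5 ≤ 5, done

(a + 0)   [cost 5]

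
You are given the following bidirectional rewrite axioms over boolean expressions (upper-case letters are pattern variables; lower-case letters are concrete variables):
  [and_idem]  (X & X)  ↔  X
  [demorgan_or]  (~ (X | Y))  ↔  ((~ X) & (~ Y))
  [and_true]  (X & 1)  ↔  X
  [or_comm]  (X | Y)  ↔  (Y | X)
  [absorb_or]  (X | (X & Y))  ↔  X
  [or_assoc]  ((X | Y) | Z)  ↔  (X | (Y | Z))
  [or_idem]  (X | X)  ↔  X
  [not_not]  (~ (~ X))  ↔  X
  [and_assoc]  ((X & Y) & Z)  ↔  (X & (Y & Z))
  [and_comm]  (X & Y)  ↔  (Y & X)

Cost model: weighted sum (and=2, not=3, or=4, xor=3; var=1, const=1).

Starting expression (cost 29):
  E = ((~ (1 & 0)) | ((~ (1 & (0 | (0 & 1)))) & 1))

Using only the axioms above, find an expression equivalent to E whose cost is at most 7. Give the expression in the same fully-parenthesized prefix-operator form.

(~ (1 & 0))   [cost 7]

1. [and_true →] ((~ (1 & (0 | (0 & 1)))) & 1)  →  (~ (1 & (0 | (0 & 1))));  E = ((~ (1 & 0)) | (~ (1 & (0 | (0 & 1)))))
2. [absorb_or →] (0 | (0 & 1))  →  0;  E = ((~ (1 & 0)) | (~ (1 & 0)))
3. [or_idem →] ((~ (1 & 0)) | (~ (1 & 0)))  →  (~ (1 & 0));  cost 7 ≤ 7, done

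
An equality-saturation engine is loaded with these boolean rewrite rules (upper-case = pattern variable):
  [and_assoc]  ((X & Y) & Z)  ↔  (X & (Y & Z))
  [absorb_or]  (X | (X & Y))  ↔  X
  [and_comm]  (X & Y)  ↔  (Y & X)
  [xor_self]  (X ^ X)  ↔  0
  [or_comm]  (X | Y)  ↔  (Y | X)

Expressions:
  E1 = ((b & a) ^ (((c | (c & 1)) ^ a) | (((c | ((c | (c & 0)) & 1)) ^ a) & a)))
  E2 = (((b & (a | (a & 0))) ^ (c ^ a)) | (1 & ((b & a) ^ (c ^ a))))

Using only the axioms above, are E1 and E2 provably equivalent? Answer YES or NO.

1. [absorb_or →] (c | (c & 0))  →  c;  E1 = ((b & a) ^ (((c | (c & 1)) ^ a) | (((c | (c & 1)) ^ a) & a)))
2. [absorb_or →] (((c | (c & 1)) ^ a) | (((c | (c & 1)) ^ a) & a))  →  ((c | (c & 1)) ^ a);  E1 = ((b & a) ^ ((c | (c & 1)) ^ a))
3. [absorb_or →] (c | (c & 1))  →  c;  E1 = ((b & a) ^ (c ^ a))
4. [absorb_or ←] ((b & a) ^ (c ^ a))  →  (((b & a) ^ (c ^ a)) | (((b & a) ^ (c ^ a)) & 1))
5. [and_comm →] (((b & a) ^ (c ^ a)) & 1)  →  (1 & ((b & a) ^ (c ^ a)));  E1 = (((b & a) ^ (c ^ a)) | (1 & ((b & a) ^ (c ^ a))))
6. [absorb_or ←] a  →  (a | (a & 0));  this is E2

YES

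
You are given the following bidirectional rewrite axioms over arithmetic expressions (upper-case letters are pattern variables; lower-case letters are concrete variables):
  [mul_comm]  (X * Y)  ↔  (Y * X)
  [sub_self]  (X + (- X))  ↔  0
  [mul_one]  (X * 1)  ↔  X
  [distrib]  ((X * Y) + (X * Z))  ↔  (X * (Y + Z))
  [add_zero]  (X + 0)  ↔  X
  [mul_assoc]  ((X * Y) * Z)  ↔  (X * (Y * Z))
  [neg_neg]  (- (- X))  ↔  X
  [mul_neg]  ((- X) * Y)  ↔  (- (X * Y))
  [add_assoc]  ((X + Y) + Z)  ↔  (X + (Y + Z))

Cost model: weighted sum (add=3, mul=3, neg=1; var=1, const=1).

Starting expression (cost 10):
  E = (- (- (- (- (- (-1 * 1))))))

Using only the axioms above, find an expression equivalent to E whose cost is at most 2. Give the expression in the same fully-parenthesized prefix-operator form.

(1) (-1 * 1)  =[mul_one →]=  -1    ⊢ (- (- (- (- (- -1)))))
(2) (- (- (- -1)))  =[neg_neg →]=  (- -1)    ⊢ (- (- (- -1)))
(3) (- (- -1))  =[neg_neg →]=  -1    ⊢ cost 2, within 2

(- -1)   [cost 2]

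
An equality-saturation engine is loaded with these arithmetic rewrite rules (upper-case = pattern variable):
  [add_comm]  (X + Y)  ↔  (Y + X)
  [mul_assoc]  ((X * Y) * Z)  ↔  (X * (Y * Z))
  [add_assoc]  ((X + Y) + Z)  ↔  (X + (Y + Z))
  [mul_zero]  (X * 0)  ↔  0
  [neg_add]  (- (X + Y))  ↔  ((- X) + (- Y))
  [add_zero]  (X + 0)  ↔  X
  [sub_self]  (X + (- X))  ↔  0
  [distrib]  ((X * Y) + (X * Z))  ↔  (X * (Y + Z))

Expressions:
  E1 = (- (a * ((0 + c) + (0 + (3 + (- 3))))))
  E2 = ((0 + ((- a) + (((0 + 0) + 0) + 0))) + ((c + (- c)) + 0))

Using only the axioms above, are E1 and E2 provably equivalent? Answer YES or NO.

NO

The axioms are sound identities: if E1 ↔* E2 then E1 and E2 evaluate identically under any assignment.
Under a=1, c=0: E1 evaluates to 0, E2 to -1. Distinct ⇒ no rewrite sequence connects them.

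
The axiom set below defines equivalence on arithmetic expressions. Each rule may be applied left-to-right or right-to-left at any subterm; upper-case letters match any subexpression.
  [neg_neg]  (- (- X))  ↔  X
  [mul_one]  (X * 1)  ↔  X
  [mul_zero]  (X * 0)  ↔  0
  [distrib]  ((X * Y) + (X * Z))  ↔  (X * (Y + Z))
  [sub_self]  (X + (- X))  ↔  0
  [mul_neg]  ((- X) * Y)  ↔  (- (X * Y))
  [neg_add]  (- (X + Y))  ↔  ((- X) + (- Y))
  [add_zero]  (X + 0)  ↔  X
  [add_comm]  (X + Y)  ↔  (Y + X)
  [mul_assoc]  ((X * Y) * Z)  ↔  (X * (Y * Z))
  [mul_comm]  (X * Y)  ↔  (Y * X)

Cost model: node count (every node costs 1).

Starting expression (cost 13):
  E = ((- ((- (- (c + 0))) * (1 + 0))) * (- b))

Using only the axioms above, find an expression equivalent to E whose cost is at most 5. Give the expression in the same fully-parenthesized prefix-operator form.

1. [add_zero →] (c + 0)  →  c;  E = ((- ((- (- c)) * (1 + 0))) * (- b))
2. [add_zero →] (1 + 0)  →  1;  E = ((- ((- (- c)) * 1)) * (- b))
3. [neg_neg →] (- (- c))  →  c;  E = ((- (c * 1)) * (- b))
4. [mul_one →] (c * 1)  →  c;  cost 5 ≤ 5, done

((- c) * (- b))   [cost 5]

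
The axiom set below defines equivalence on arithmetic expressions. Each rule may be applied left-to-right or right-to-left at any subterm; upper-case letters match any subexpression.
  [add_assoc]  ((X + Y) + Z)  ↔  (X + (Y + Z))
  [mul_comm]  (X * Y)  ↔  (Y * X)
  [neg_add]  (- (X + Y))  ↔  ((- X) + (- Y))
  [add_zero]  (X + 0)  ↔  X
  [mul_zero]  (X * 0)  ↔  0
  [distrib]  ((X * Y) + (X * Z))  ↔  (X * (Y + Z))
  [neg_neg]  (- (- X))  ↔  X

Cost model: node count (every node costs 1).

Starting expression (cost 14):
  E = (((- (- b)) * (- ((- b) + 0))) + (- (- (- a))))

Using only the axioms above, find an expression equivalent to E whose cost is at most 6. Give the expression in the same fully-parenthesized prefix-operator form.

(1) ((- b) + 0)  =[add_zero →]=  (- b)    ⊢ (((- (- b)) * (- (- b))) + (- (- (- a))))
(2) (- (- b))  =[neg_neg →]=  b    ⊢ (((- (- b)) * b) + (- (- (- a))))
(3) (- (- a))  =[neg_neg →]=  a    ⊢ (((- (- b)) * b) + (- a))
(4) (- (- b))  =[neg_neg →]=  b    ⊢ cost 6, within 6

((b * b) + (- a))   [cost 6]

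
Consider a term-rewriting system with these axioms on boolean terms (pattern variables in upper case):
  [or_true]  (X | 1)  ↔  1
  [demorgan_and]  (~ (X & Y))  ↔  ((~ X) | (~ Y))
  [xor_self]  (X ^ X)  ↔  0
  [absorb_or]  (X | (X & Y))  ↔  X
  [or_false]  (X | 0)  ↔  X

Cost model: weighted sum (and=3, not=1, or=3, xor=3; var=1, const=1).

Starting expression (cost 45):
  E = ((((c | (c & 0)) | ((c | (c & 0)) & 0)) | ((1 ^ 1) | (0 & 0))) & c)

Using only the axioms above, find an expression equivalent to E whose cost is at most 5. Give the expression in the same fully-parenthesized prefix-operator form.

(1) (c | (c & 0))  =[absorb_or →]=  c    ⊢ ((((c | (c & 0)) | (c & 0)) | ((1 ^ 1) | (0 & 0))) & c)
(2) (1 ^ 1)  =[xor_self →]=  0    ⊢ ((((c | (c & 0)) | (c & 0)) | (0 | (0 & 0))) & c)
(3) (0 | (0 & 0))  =[absorb_or →]=  0    ⊢ ((((c | (c & 0)) | (c & 0)) | 0) & c)
(4) (c | (c & 0))  =[absorb_or →]=  c    ⊢ (((c | (c & 0)) | 0) & c)
(5) ((c | (c & 0)) | 0)  =[or_false →]=  (c | (c & 0))    ⊢ ((c | (c & 0)) & c)
(6) (c | (c & 0))  =[absorb_or →]=  c    ⊢ cost 5, within 5

(c & c)   [cost 5]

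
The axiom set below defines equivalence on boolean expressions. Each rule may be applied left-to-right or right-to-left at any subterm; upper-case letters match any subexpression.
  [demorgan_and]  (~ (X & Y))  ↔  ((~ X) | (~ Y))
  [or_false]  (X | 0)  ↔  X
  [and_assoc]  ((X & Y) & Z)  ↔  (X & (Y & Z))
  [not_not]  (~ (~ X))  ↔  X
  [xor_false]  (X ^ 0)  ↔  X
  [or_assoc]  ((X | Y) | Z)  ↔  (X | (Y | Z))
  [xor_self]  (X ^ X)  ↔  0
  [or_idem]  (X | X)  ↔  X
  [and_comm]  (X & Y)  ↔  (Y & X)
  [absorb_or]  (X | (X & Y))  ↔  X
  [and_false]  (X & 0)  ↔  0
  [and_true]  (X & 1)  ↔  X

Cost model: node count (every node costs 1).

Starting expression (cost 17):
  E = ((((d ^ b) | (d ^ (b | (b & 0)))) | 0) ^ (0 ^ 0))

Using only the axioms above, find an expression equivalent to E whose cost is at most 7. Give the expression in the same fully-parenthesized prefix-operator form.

1. [or_false →] (((d ^ b) | (d ^ (b | (b & 0)))) | 0)  →  ((d ^ b) | (d ^ (b | (b & 0))));  E = (((d ^ b) | (d ^ (b | (b & 0)))) ^ (0 ^ 0))
2. [absorb_or →] (b | (b & 0))  →  b;  E = (((d ^ b) | (d ^ b)) ^ (0 ^ 0))
3. [or_idem →] ((d ^ b) | (d ^ b))  →  (d ^ b);  cost 7 ≤ 7, done

((d ^ b) ^ (0 ^ 0))   [cost 7]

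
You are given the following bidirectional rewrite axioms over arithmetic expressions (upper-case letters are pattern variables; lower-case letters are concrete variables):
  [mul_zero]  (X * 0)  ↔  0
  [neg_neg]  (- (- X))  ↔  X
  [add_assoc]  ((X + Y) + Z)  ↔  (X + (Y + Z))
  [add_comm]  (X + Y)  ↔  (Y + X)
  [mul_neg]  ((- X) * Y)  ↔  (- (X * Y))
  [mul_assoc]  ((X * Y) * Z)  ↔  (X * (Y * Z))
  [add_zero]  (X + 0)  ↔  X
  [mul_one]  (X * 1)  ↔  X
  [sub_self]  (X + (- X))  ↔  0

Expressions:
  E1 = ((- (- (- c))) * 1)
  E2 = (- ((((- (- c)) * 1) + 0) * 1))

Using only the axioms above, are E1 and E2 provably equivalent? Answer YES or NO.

YES

step 1: neg_neg (→) rewrites (- (- (- c))) into (- c), now ((- c) * 1)
step 2: mul_neg (→) rewrites ((- c) * 1) into (- (c * 1))
step 3: add_zero (←) rewrites c into (c + 0), now (- ((c + 0) * 1))
step 4: mul_one (←) rewrites c into (c * 1), now (- (((c * 1) + 0) * 1))
step 5: neg_neg (←) rewrites c into (- (- c)), which is E2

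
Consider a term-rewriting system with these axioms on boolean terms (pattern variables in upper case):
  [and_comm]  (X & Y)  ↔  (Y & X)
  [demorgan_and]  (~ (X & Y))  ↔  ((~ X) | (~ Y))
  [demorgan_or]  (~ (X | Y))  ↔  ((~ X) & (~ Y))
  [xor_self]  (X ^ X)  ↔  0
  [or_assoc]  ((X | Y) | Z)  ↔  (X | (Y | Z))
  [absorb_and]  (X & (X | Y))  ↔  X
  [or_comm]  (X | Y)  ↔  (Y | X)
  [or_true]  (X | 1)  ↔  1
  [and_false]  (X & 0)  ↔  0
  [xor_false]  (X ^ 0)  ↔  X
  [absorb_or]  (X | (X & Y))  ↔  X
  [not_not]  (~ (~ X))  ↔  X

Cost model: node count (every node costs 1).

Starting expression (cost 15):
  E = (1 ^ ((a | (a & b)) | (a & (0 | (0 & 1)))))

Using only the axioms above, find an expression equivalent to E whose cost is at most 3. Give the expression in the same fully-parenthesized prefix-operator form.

step 1: absorb_or (→) rewrites (a | (a & b)) into a, now (1 ^ (a | (a & (0 | (0 & 1)))))
step 2: absorb_or (→) rewrites (0 | (0 & 1)) into 0, now (1 ^ (a | (a & 0)))
step 3: absorb_or (→) rewrites (a | (a & 0)) into a, reaching cost 3 (bound 3)

(1 ^ a)   [cost 3]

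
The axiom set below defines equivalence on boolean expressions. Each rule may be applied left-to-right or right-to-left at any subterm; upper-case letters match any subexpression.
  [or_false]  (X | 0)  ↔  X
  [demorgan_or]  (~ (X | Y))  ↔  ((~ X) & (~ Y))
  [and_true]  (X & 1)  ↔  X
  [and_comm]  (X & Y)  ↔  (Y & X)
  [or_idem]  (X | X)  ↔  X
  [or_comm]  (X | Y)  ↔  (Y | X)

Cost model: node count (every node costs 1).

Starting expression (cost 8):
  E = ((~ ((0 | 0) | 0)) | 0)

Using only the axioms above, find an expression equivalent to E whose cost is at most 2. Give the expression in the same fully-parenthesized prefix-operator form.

1. [or_false →] ((~ ((0 | 0) | 0)) | 0)  →  (~ ((0 | 0) | 0))
2. [or_false →] ((0 | 0) | 0)  →  (0 | 0);  E = (~ (0 | 0))
3. [or_false →] (0 | 0)  →  0;  cost 2 ≤ 2, done

(~ 0)   [cost 2]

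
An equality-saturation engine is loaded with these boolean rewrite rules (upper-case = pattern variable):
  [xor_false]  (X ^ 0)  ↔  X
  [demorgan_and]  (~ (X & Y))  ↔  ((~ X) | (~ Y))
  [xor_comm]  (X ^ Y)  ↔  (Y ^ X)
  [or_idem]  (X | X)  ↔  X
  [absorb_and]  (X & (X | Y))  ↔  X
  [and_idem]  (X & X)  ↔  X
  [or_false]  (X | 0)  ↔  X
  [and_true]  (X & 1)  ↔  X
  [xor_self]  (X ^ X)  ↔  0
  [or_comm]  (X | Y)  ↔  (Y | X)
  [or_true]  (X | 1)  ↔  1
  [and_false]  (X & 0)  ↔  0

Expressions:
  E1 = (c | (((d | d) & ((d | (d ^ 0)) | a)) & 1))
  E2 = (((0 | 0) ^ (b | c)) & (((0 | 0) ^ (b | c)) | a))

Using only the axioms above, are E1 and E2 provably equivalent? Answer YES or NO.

All listed rules preserve value, hence provable equivalence implies equal values everywhere; look for a separating assignment.
a=0, b=0, c=0, d=1 gives E1 ↦ 1, E2 ↦ 0; values differ ⇒ not provably equivalent.

NO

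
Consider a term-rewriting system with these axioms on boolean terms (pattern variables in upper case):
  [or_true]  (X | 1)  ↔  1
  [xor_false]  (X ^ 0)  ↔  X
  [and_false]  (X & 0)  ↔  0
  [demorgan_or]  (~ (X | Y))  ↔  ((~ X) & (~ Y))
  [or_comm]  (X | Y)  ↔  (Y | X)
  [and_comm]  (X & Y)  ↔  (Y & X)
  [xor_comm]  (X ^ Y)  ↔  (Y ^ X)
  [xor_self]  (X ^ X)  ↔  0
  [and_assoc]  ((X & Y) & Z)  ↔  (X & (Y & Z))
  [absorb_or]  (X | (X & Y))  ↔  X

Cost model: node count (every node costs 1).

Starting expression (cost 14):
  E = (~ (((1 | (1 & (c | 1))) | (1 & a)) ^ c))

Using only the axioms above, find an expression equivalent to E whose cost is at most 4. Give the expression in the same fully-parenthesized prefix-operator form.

(~ (1 ^ c))   [cost 4]

1. [or_true →] (c | 1)  →  1;  E = (~ (((1 | (1 & 1)) | (1 & a)) ^ c))
2. [absorb_or →] (1 | (1 & 1))  →  1;  E = (~ ((1 | (1 & a)) ^ c))
3. [absorb_or →] (1 | (1 & a))  →  1;  cost 4 ≤ 4, done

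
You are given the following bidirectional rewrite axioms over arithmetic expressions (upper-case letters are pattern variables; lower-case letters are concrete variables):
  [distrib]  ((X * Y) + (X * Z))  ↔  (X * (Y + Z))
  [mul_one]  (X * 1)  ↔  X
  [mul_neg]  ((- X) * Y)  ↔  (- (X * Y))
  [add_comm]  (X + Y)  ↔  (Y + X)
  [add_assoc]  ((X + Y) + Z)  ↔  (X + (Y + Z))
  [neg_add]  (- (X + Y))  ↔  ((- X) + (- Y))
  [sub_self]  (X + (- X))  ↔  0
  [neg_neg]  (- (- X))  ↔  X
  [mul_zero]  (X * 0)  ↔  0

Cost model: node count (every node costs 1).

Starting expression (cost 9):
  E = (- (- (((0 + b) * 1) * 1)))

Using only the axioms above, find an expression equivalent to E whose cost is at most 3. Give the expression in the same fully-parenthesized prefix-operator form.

(1) (((0 + b) * 1) * 1)  =[mul_one →]=  ((0 + b) * 1)    ⊢ (- (- ((0 + b) * 1)))
(2) (- (- ((0 + b) * 1)))  =[neg_neg →]=  ((0 + b) * 1)
(3) ((0 + b) * 1)  =[mul_one →]=  (0 + b)    ⊢ cost 3, within 3

(0 + b)   [cost 3]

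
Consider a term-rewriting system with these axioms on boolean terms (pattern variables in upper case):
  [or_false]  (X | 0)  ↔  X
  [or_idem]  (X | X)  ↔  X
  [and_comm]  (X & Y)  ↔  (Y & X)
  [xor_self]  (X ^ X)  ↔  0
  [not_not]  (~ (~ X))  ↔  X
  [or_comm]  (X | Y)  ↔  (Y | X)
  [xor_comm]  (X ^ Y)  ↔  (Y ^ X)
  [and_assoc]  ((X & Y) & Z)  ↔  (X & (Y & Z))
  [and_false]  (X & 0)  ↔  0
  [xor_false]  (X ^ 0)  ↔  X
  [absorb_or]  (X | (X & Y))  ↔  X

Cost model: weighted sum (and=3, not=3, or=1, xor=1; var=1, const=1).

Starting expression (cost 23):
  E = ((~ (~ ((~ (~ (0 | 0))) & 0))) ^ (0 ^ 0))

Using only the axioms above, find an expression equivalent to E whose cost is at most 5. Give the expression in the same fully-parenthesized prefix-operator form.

(0 & 0)   [cost 5]

step 1: not_not (→) rewrites (~ (~ ((~ (~ (0 | 0))) & 0))) into ((~ (~ (0 | 0))) & 0), now (((~ (~ (0 | 0))) & 0) ^ (0 ^ 0))
step 2: or_idem (→) rewrites (0 | 0) into 0, now (((~ (~ 0)) & 0) ^ (0 ^ 0))
step 3: not_not (→) rewrites (~ (~ 0)) into 0, now ((0 & 0) ^ (0 ^ 0))
step 4: xor_false (→) rewrites (0 ^ 0) into 0, now ((0 & 0) ^ 0)
step 5: xor_false (→) rewrites ((0 & 0) ^ 0) into (0 & 0), reaching cost 5 (bound 5)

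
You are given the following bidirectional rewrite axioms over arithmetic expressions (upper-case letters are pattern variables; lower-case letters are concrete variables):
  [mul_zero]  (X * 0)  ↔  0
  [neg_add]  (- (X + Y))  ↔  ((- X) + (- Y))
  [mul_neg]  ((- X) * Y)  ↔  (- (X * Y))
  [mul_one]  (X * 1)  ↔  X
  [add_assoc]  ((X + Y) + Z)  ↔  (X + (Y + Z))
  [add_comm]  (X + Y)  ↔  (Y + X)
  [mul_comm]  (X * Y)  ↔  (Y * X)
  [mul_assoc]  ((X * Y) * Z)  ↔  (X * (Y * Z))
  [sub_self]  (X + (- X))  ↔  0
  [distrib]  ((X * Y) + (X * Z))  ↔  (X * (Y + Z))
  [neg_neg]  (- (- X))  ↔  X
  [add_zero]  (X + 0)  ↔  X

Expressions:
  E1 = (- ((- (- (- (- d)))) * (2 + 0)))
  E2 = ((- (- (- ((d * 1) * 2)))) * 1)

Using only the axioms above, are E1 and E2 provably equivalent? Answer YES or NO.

YES

step 1: neg_neg (→) rewrites (- (- (- d))) into (- d), now (- ((- (- d)) * (2 + 0)))
step 2: neg_neg (→) rewrites (- (- d)) into d, now (- (d * (2 + 0)))
step 3: add_zero (→) rewrites (2 + 0) into 2, now (- (d * 2))
step 4: mul_one (←) rewrites d into (d * 1), now (- ((d * 1) * 2))
step 5: mul_one (←) rewrites (- ((d * 1) * 2)) into ((- ((d * 1) * 2)) * 1)
step 6: neg_neg (←) rewrites ((d * 1) * 2) into (- (- ((d * 1) * 2))), which is E2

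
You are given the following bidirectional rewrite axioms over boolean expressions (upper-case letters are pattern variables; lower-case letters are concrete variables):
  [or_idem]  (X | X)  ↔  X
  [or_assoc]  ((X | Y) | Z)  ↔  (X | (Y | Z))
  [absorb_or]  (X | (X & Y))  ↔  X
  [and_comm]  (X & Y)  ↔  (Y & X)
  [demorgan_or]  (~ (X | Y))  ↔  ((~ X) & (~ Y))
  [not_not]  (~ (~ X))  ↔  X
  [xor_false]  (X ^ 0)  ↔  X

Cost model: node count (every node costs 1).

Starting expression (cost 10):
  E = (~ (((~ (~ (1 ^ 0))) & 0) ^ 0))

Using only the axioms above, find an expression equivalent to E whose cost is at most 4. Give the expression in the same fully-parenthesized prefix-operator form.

1. [not_not →] (~ (~ (1 ^ 0)))  →  (1 ^ 0);  E = (~ (((1 ^ 0) & 0) ^ 0))
2. [xor_false →] (1 ^ 0)  →  1;  E = (~ ((1 & 0) ^ 0))
3. [xor_false →] ((1 & 0) ^ 0)  →  (1 & 0);  cost 4 ≤ 4, done

(~ (1 & 0))   [cost 4]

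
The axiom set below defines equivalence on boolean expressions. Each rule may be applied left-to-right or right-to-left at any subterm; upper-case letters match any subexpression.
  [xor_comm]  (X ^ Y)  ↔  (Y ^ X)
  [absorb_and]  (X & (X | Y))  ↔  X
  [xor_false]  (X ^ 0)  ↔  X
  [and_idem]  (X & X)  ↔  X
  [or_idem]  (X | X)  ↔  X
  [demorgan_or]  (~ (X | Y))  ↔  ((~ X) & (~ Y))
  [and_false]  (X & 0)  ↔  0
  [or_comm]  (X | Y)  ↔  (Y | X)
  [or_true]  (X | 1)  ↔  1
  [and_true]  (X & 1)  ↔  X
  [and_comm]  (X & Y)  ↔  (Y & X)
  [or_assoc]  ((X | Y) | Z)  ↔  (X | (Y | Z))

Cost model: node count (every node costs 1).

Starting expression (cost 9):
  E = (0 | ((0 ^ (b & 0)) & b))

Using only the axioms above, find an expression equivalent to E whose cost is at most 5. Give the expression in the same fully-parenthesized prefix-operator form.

(0 | (0 & b))   [cost 5]

(1) (b & 0)  =[and_false →]=  0    ⊢ (0 | ((0 ^ 0) & b))
(2) (0 ^ 0)  =[xor_false →]=  0    ⊢ cost 5, within 5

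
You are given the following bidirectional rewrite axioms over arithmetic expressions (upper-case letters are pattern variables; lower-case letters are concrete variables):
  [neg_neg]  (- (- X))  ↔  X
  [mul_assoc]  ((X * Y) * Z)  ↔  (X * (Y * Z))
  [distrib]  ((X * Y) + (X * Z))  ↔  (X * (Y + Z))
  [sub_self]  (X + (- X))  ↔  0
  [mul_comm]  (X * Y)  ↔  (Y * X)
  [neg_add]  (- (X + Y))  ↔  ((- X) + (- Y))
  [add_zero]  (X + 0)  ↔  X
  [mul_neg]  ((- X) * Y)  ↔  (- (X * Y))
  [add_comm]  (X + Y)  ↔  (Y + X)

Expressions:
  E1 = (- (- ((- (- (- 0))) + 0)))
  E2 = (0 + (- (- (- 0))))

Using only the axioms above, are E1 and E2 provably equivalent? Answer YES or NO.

YES

1. [neg_neg →] (- (- ((- (- (- 0))) + 0)))  →  ((- (- (- 0))) + 0)
2. [add_comm →] ((- (- (- 0))) + 0)  →  (0 + (- (- (- 0))));  this is E2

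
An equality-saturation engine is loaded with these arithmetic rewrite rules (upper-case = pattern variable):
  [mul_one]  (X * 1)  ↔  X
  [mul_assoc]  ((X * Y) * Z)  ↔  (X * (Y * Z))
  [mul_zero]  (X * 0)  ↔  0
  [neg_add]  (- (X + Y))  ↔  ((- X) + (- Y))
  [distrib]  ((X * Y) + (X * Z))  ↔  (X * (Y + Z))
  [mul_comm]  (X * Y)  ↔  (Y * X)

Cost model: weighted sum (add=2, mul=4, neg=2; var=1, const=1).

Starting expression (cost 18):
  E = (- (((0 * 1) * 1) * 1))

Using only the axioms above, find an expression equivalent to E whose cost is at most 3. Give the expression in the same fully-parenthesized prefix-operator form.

1. [mul_one →] ((0 * 1) * 1)  →  (0 * 1);  E = (- ((0 * 1) * 1))
2. [mul_one →] (0 * 1)  →  0;  E = (- (0 * 1))
3. [mul_one →] (0 * 1)  →  0;  cost 3 ≤ 3, done

(- 0)   [cost 3]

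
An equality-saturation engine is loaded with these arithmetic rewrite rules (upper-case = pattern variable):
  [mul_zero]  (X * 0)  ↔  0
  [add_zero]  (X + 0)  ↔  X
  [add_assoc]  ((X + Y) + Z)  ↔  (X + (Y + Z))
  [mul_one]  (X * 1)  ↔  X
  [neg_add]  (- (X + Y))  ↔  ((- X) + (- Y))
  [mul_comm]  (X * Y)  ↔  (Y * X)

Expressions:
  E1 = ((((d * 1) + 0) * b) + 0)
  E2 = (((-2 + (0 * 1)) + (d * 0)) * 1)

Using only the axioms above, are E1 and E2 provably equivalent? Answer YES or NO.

Every axiom is a valid identity, so a rewrite proof would force E1 and E2 to agree under every assignment.
At b=0, d=0: E1 = 0 but E2 = -2; they differ, so no derivation exists.

NO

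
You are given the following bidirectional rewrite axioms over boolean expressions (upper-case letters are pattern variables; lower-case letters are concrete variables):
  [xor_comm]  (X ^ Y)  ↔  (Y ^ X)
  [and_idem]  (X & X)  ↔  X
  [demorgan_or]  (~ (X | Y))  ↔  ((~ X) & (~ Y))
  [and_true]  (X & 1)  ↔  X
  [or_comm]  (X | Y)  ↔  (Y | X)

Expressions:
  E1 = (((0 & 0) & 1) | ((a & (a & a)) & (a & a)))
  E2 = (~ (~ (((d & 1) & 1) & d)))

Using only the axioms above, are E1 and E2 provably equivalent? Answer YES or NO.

The axioms are sound identities: if E1 ↔* E2 then E1 and E2 evaluate identically under any assignment.
Under a=0, d=1: E1 evaluates to 0, E2 to 1. Distinct ⇒ no rewrite sequence connects them.

NO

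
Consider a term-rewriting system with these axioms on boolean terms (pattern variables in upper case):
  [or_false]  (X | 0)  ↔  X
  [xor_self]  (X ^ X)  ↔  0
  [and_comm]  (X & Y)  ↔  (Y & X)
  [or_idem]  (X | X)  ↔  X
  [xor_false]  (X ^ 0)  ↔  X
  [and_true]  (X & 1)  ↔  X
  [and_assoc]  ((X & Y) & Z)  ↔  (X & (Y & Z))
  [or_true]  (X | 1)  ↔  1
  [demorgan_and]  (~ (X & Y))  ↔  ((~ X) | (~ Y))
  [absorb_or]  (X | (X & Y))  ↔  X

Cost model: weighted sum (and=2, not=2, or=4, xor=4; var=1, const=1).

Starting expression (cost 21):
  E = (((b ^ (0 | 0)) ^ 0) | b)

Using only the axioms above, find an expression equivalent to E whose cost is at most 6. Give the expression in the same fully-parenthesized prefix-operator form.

(b | b)   [cost 6]

(1) (0 | 0)  =[or_false →]=  0    ⊢ (((b ^ 0) ^ 0) | b)
(2) ((b ^ 0) ^ 0)  =[xor_false →]=  (b ^ 0)    ⊢ ((b ^ 0) | b)
(3) (b ^ 0)  =[xor_false →]=  b    ⊢ cost 6, within 6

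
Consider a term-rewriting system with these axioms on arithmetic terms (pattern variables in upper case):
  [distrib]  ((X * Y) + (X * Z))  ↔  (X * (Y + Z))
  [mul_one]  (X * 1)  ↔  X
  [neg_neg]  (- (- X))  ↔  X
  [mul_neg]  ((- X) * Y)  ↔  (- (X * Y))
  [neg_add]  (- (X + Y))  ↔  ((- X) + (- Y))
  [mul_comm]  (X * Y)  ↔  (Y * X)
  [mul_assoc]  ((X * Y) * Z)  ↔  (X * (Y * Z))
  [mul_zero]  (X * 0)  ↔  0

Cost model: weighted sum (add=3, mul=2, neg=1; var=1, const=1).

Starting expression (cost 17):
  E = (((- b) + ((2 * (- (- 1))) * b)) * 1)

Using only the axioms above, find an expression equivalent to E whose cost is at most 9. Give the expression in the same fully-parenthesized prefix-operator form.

((- b) + (2 * b))   [cost 9]

step 1: mul_one (→) rewrites (((- b) + ((2 * (- (- 1))) * b)) * 1) into ((- b) + ((2 * (- (- 1))) * b))
step 2: neg_neg (→) rewrites (- (- 1)) into 1, now ((- b) + ((2 * 1) * b))
step 3: mul_one (→) rewrites (2 * 1) into 2, reaching cost 9 (bound 9)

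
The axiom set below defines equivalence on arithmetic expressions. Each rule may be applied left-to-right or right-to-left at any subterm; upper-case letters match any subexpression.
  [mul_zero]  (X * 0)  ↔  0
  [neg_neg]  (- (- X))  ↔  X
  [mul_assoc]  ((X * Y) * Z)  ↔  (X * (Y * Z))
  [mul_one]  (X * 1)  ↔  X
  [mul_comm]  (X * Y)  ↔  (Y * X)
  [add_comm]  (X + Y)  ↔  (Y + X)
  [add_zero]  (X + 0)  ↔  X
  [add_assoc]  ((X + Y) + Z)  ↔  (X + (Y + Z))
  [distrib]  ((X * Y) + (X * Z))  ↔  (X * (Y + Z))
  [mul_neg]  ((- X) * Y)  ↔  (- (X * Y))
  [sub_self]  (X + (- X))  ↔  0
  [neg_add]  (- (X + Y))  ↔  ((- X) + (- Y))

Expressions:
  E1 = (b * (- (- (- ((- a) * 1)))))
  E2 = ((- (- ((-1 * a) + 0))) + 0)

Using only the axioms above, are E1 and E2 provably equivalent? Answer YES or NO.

NO

The axioms are sound identities: if E1 ↔* E2 then E1 and E2 evaluate identically under any assignment.
Under a=1, b=0: E1 evaluates to 0, E2 to -1. Distinct ⇒ no rewrite sequence connects them.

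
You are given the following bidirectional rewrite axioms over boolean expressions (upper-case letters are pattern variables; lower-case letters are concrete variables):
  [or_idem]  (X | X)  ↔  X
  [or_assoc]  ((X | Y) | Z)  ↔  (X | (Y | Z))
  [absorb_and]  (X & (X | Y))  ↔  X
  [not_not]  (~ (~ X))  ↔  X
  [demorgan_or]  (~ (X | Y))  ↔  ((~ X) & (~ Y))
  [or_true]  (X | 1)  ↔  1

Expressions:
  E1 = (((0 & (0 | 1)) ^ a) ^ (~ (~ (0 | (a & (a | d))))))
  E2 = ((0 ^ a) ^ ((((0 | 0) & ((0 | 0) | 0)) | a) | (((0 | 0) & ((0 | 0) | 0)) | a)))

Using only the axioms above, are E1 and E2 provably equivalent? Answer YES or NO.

YES

1. [absorb_and →] (0 & (0 | 1))  →  0;  E1 = ((0 ^ a) ^ (~ (~ (0 | (a & (a | d))))))
2. [not_not →] (~ (~ (0 | (a & (a | d)))))  →  (0 | (a & (a | d)));  E1 = ((0 ^ a) ^ (0 | (a & (a | d))))
3. [absorb_and →] (a & (a | d))  →  a;  E1 = ((0 ^ a) ^ (0 | a))
4. [or_idem ←] 0  →  (0 | 0);  E1 = ((0 ^ a) ^ ((0 | 0) | a))
5. [absorb_and ←] (0 | 0)  →  ((0 | 0) & ((0 | 0) | 0));  E1 = ((0 ^ a) ^ (((0 | 0) & ((0 | 0) | 0)) | a))
6. [or_idem ←] (((0 | 0) & ((0 | 0) | 0)) | a)  →  ((((0 | 0) & ((0 | 0) | 0)) | a) | (((0 | 0) & ((0 | 0) | 0)) | a));  this is E2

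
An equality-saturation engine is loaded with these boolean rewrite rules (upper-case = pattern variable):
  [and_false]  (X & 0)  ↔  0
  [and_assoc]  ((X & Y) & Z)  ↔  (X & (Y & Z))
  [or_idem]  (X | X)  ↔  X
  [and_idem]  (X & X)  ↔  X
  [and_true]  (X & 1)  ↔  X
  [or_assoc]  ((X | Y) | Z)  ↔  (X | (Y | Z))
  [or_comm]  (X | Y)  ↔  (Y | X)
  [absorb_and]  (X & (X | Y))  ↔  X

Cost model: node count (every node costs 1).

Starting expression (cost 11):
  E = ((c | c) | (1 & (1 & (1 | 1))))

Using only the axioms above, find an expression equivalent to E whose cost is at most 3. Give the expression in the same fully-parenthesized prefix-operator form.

(c | 1)   [cost 3]

step 1: absorb_and (→) rewrites (1 & (1 | 1)) into 1, now ((c | c) | (1 & 1))
step 2: or_idem (→) rewrites (c | c) into c, now (c | (1 & 1))
step 3: and_true (→) rewrites (1 & 1) into 1, reaching cost 3 (bound 3)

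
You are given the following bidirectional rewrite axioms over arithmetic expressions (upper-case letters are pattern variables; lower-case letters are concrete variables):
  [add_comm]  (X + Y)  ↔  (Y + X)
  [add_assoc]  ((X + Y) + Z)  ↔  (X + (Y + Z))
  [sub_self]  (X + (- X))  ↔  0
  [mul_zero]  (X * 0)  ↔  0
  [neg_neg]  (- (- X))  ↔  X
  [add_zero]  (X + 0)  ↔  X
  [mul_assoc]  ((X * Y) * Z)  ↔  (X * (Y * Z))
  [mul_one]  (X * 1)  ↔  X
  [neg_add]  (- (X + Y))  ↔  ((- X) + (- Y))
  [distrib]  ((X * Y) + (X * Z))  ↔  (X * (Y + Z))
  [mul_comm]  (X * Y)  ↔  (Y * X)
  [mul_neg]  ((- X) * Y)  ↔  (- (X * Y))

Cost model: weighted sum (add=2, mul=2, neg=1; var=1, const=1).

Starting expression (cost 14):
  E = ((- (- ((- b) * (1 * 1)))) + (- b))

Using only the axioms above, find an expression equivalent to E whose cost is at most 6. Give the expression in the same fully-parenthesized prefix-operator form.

step 1: mul_one (→) rewrites (1 * 1) into 1, now ((- (- ((- b) * 1))) + (- b))
step 2: mul_one (→) rewrites ((- b) * 1) into (- b), now ((- (- (- b))) + (- b))
step 3: neg_neg (→) rewrites (- (- b)) into b, reaching cost 6 (bound 6)

((- b) + (- b))   [cost 6]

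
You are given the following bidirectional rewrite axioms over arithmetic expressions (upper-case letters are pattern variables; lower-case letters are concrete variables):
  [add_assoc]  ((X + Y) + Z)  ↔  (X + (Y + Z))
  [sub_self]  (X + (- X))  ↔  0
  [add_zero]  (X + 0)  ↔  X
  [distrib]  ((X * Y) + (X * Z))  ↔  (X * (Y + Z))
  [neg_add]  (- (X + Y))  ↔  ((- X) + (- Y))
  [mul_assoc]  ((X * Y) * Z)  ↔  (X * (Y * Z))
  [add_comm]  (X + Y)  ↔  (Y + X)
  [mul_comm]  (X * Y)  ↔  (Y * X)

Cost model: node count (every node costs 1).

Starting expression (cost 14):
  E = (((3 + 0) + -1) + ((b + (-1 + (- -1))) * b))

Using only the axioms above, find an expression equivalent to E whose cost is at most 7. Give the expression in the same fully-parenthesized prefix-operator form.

(1) (-1 + (- -1))  =[sub_self →]=  0    ⊢ (((3 + 0) + -1) + ((b + 0) * b))
(2) (3 + 0)  =[add_zero →]=  3    ⊢ ((3 + -1) + ((b + 0) * b))
(3) (b + 0)  =[add_zero →]=  b    ⊢ cost 7, within 7

((3 + -1) + (b * b))   [cost 7]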